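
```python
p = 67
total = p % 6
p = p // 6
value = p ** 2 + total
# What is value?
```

Trace:
`p = 67` → p = 67
`total = p % 6` → total = 1
`p = p // 6` → p = 11
`value = p ** 2 + total` → value = 122
So value = 122

Answer: 122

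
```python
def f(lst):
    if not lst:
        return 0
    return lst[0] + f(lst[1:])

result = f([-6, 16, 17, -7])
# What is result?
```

(-6) + 16 + 17 + (-7) + 0 = 20

Answer: 20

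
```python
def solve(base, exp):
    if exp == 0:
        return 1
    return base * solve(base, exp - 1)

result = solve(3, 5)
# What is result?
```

solve(3, 5) = 3 * 3 * 3 * 3 * 3 = 243

Answer: 243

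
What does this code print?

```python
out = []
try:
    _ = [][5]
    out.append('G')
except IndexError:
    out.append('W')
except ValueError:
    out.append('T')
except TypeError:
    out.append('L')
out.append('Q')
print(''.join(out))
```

Execution trace: 'W' (except IndexError) → 'Q' (after the try/except). Output: WQ

Answer: WQ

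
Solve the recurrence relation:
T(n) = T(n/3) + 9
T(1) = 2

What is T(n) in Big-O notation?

Each step divides n by 3 and adds 9. After log_3(n) steps we reach T(1)=2. So T(n) = 9·log_3(n) + 2 = O(log n).

Answer: O(log n)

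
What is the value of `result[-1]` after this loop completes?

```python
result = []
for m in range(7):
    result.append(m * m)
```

Last element of squares 0 to 6
`result` takes the values: [] → [0] → [0, 1] → [0, 1, 4] → [0, 1, 4, 9] → [0, 1, 4, 9, 16] → [0, 1, 4, 9, 16, 25] → [0, 1, 4, 9, 16, 25, 36]
So `result[-1]` = 36

Answer: 36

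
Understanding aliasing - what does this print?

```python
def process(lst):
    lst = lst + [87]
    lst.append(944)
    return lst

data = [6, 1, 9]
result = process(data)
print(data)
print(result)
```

Key concept: rebinding parameter vs mutation.
Step by step:
`data = [6, 1, 9]` → data = [6, 1, 9]
`result = process(data)` → result = [6, 1, 9, 87, 944]
`print(data)` → prints [6, 1, 9]
`print(result)` → prints [6, 1, 9, 87, 944]

Answer:
[6, 1, 9]
[6, 1, 9, 87, 944]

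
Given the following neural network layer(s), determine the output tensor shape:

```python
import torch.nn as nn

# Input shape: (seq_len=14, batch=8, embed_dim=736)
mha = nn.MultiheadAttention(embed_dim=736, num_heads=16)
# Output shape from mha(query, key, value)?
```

Input: (14, 8, 736) -> Output: (14, 8, 736)

Answer: (14, 8, 736)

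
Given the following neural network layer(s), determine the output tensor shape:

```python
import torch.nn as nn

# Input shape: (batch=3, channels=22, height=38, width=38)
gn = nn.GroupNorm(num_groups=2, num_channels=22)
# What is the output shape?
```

Input: (3, 22, 38, 38) -> Output: (3, 22, 38, 38)

Answer: (3, 22, 38, 38)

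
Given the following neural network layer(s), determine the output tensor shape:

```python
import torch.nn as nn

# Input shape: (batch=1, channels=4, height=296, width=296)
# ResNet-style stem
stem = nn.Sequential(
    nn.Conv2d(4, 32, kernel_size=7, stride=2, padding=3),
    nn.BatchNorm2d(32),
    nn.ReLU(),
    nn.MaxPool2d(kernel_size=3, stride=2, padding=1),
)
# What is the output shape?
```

Input: (1, 4, 296, 296) -> after Conv2d 7x7 stride=2: (1, 32, 148, 148) -> Output: (1, 32, 74, 74)

Answer: (1, 32, 74, 74)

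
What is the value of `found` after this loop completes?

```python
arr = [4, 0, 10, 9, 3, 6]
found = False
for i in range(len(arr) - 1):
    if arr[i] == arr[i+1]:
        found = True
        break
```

Check consecutive duplicates in [4, 0, 10, 9, 3, 6]
`found` takes the values: False

Answer: False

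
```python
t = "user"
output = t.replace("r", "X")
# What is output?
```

Trace:
`t = "user"` → t = 'user'
`output = t.replace("r", "X")` → output = 'useX'
So output = 'useX'

Answer: 'useX'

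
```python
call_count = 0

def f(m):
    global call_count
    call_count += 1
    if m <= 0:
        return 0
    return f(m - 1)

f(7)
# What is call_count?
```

Linear recursion stepping by 1: 8 calls from m=7 down to ≤0.

Answer: 8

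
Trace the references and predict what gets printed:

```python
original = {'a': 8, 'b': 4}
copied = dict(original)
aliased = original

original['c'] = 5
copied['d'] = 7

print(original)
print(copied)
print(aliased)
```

Key concept: dict() creates copy, assignment creates alias.
Step by step:
`original = {'a': 8, 'b': 4}` → original = {'a': 8, 'b': 4}
`copied = dict(original)` → copied = {'a': 8, 'b': 4}
`aliased = original` → aliased = {'a': 8, 'b': 4} (same object as original)
`original['c'] = 5` → original = {'a': 8, 'b': 4, 'c': 5} (same object as aliased); aliased = {'a': 8, 'b': 4, 'c': 5} (same object as original)
`copied['d'] = 7` → copied = {'a': 8, 'b': 4, 'd': 7}
`print(original)` → prints {'a': 8, 'b': 4, 'c': 5}
`print(copied)` → prints {'a': 8, 'b': 4, 'd': 7}
`print(aliased)` → prints {'a': 8, 'b': 4, 'c': 5}

Answer:
{'a': 8, 'b': 4, 'c': 5}
{'a': 8, 'b': 4, 'd': 7}
{'a': 8, 'b': 4, 'c': 5}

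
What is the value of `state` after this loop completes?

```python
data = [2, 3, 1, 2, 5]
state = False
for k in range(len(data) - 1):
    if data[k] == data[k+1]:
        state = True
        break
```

Check consecutive duplicates in [2, 3, 1, 2, 5]
`state` takes the values: False

Answer: False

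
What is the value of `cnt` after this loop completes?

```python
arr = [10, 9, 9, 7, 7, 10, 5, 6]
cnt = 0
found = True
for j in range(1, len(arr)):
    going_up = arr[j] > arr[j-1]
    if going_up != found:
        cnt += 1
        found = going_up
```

Count direction changes in [10, 9, 9, 7, 7, 10, 5, 6]
`cnt` takes the values: 0 → 1 → 2 → 3 → 4

Answer: 4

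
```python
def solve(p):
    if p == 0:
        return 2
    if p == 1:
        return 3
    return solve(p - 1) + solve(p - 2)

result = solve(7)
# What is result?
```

Build up from base cases: solve(0)=2, solve(1)=3, solve(2)=5, solve(3)=8, solve(4)=13, solve(5)=21, solve(6)=34, ..., solve(7)=55

Answer: 55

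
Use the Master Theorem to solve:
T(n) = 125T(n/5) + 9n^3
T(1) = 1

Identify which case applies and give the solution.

a=125, b=5, f(n)=9n^3. log_5(125) = 3. Since c=3 = 3, Case 2 applies: T(n) = Θ(n^log_b(a) · log n) = O(n^3 log n).

Answer: O(n^3 log n) - Case 2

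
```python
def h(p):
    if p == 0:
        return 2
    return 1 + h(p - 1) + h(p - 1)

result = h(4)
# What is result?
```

h(p) = 1 + 2·h(p-1), h(0)=2. Closed form: (2+1)·2^4 - 1 = 47.

Answer: 47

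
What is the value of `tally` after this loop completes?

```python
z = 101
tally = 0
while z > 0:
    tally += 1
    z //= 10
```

Count digits by repeated division by 10
`tally` takes the values: 0 → 1 → 2 → 3

Answer: 3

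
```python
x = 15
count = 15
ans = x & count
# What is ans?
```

Trace:
`x = 15` → x = 15
`count = 15` → count = 15
`ans = x & count` → ans = 15
So ans = 15

Answer: 15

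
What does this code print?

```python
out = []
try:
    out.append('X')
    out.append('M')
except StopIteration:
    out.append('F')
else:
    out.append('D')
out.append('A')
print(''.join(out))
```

Execution trace: 'X' (try body) → 'M' (try body, no exception) → 'D' (else) → 'A' (after the try/except). Output: XMDA

Answer: XMDA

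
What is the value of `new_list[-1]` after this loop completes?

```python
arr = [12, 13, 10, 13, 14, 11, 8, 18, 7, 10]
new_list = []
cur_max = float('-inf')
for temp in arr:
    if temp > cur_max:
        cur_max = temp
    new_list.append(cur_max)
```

Running max ends at 18
`new_list` takes the values: [] → [12] → [12, 13] → [12, 13, 13] → [12, 13, 13, 13] → [12, 13, 13, 13, 14] → [12, 13, 13, 13, 14, 14] → [12, 13, 13, 13, 14, 14, 14] → [12, 13, 13, 13, 14, 14, 14, 18] → [12, 13, 13, 13, 14, 14, 14, 18, 18] → [12, 13, 13, 13, 14, 14, 14, 18, 18, 18]
So `new_list[-1]` = 18

Answer: 18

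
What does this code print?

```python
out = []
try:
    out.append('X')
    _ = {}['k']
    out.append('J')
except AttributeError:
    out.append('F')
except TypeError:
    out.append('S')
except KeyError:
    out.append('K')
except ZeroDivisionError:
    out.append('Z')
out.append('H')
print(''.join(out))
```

Execution trace: 'X' (try body) → 'K' (except KeyError) → 'H' (after the try/except). Output: XKH

Answer: XKH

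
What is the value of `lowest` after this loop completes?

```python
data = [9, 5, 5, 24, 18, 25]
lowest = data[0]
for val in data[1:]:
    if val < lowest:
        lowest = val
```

Minimum of [9, 5, 5, 24, 18, 25]
`lowest` takes the values: 9 → 5

Answer: 5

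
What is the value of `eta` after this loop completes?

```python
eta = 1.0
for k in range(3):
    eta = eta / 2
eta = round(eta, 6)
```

Halving LR 3 times: 1 / 2^3
`eta` takes the values: 1.0 → 0.5 → 0.25 → 0.125

Answer: 0.125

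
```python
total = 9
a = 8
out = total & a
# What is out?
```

Trace:
`total = 9` → total = 9
`a = 8` → a = 8
`out = total & a` → out = 8
So out = 8

Answer: 8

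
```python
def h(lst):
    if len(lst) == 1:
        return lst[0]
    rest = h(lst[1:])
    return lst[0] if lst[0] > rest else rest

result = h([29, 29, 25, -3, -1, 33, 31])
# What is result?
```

Recursive max over [29, 29, 25, -3, -1, 33, 31] = 33

Answer: 33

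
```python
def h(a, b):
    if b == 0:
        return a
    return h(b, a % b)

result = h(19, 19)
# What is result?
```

h(19, 19) -> h(19, 0) -> 19

Answer: 19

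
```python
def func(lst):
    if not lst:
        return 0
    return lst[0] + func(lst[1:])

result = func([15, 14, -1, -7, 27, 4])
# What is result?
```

15 + 14 + (-1) + (-7) + 27 + 4 + 0 = 52

Answer: 52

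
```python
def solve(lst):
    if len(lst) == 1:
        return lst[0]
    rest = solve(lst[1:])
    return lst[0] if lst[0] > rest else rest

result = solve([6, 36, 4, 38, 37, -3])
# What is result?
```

Recursive max over [6, 36, 4, 38, 37, -3] = 38

Answer: 38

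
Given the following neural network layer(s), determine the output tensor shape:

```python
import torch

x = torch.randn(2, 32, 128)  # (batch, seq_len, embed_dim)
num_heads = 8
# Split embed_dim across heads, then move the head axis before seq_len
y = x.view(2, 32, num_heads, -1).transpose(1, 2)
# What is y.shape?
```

Input: (2, 32, 128) -> head_dim = 128 // 8 = 16; after view: (2, 32, 8, 16) -> after transpose(1, 2): (2, 8, 32, 16) -> Output: (2, 8, 32, 16)

Answer: (2, 8, 32, 16)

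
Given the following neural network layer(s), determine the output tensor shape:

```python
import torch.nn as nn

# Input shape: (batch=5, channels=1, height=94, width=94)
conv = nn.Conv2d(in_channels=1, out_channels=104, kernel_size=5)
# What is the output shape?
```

Input: (5, 1, 94, 94) -> Output: (5, 104, 90, 90)

Answer: (5, 104, 90, 90)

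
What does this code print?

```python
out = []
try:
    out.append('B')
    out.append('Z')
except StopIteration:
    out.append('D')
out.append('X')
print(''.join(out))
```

Execution trace: 'B' (try body) → 'Z' (try body, no exception) → 'X' (after the try/except). Output: BZX

Answer: BZX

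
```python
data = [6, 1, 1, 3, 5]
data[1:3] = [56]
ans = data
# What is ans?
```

Trace:
`data = [6, 1, 1, 3, 5]` → data = [6, 1, 1, 3, 5]
`data[1:3] = [56]` → data = [6, 56, 3, 5]
`ans = data` → ans = [6, 56, 3, 5]
So ans = [6, 56, 3, 5]

Answer: [6, 56, 3, 5]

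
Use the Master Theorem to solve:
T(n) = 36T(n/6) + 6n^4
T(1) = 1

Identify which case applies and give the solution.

a=36, b=6, f(n)=6n^4. log_6(36) = 2. Since c=4 > 2 and the regularity condition holds (36(n/6)^4 = (36/6^4)n^4 with 36/6^4 < 1), Case 3 applies: T(n) = Θ(f(n)) = O(n^4).

Answer: O(n^4) - Case 3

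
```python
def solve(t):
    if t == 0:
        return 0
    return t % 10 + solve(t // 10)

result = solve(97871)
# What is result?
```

Sum of digits of 97871: 1 + 7 + 8 + 7 + 9 = 32

Answer: 32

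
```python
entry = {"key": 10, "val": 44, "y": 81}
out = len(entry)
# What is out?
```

Trace:
`entry = {"key": 10, "val": 44, "y": 81}` → entry = {'key': 10, 'val': 44, 'y': 81}
`out = len(entry)` → out = 3
So out = 3

Answer: 3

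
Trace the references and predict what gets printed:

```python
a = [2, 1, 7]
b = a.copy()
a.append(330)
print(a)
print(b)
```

Key concept: list.copy() creates independent copy.
Step by step:
`a = [2, 1, 7]` → a = [2, 1, 7]
`b = a.copy()` → b = [2, 1, 7]
`a.append(330)` → a = [2, 1, 7, 330]
`print(a)` → prints [2, 1, 7, 330]
`print(b)` → prints [2, 1, 7]

Answer:
[2, 1, 7, 330]
[2, 1, 7]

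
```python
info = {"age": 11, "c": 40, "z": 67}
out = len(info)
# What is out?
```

Trace:
`info = {"age": 11, "c": 40, "z": 67}` → info = {'age': 11, 'c': 40, 'z': 67}
`out = len(info)` → out = 3
So out = 3

Answer: 3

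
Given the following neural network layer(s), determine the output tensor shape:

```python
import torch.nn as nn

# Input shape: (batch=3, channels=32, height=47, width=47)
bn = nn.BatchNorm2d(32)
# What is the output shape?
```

Input: (3, 32, 47, 47) -> Output: (3, 32, 47, 47)

Answer: (3, 32, 47, 47)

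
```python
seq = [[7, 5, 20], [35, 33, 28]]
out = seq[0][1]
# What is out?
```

Trace:
`seq = [[7, 5, 20], [35, 33, 28]]` → seq = [[7, 5, 20], [35, 33, 28]]
`out = seq[0][1]` → out = 5
So out = 5

Answer: 5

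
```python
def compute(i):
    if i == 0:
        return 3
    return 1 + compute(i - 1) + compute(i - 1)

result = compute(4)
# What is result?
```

compute(i) = 1 + 2·compute(i-1), compute(0)=3. Closed form: (3+1)·2^4 - 1 = 63.

Answer: 63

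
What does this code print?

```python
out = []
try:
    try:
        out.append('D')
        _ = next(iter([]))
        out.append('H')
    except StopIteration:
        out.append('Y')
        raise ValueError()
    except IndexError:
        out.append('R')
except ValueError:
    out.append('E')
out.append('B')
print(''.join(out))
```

Execution trace: 'D' (inner try body) → 'Y' (inner except StopIteration) → 'E' (outer except ValueError) → 'B' (after the try/except). Output: DYEB

Answer: DYEB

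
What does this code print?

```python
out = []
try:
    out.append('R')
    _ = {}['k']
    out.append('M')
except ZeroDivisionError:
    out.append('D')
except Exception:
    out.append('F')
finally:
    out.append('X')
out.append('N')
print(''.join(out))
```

Execution trace: 'R' (try body) → 'F' (except Exception) → 'X' (finally) → 'N' (after the try/except). Output: RFXN

Answer: RFXN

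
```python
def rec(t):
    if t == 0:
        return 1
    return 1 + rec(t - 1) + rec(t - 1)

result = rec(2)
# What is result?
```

rec(t) = 1 + 2·rec(t-1), rec(0)=1. Closed form: (1+1)·2^2 - 1 = 7.

Answer: 7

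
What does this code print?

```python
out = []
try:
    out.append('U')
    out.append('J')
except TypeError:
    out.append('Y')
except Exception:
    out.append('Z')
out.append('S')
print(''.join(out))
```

Execution trace: 'U' (try body) → 'J' (try body, no exception) → 'S' (after the try/except). Output: UJS

Answer: UJS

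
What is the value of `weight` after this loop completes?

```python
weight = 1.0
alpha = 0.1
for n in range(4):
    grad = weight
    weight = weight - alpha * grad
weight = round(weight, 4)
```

Gradient descent: w = 1.0 * (1 - 0.1)^4
`weight` takes the values: 1.0 → 0.9 → 0.81 → 0.729 → 0.6561

Answer: 0.6561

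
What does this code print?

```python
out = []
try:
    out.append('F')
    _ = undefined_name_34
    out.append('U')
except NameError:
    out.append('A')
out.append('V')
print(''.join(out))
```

Execution trace: 'F' (try body) → 'A' (except NameError) → 'V' (after the try/except). Output: FAV

Answer: FAV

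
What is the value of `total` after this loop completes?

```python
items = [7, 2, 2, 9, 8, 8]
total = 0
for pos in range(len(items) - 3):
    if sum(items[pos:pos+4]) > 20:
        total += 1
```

Count windows with sum > 20
`total` takes the values: 0 → 1 → 2

Answer: 2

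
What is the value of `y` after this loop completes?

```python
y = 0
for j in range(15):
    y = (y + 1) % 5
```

Increment mod 5, 15 times = 0
`y` takes the values: 0 → 1 → 2 → 3 → 4 → 0 → 1 → 2 → 3 → 4 → 0 → 1 → 2 → 3 → 4 → 0

Answer: 0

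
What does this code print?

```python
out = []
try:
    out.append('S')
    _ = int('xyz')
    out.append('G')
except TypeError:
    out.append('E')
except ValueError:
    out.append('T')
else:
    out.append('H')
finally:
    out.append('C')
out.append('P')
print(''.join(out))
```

Execution trace: 'S' (try body) → 'T' (except ValueError) → 'C' (finally) → 'P' (after the try/except). Output: STCP

Answer: STCP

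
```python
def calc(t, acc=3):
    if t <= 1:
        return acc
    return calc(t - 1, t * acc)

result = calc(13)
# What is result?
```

Accumulator trace (n, acc): (13, 3) -> (12, 39) -> (11, 468) -> (10, 5148) -> (9, 51480) -> (8, 463320) -> (7, 3706560) -> (6, 25945920) -> (5, 155675520) -> (4, 778377600) -> (3, 3113510400) -> (2, 9340531200) -> (1, 18681062400) -> return 18681062400

Answer: 18681062400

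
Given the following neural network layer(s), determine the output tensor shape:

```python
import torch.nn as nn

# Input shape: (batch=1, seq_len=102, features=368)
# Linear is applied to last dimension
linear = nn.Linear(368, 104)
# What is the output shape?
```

Input: (1, 102, 368) -> Output: (1, 102, 104)

Answer: (1, 102, 104)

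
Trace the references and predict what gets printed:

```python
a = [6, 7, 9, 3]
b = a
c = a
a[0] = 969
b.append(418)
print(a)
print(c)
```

Key concept: multiple aliases.
Step by step:
`a = [6, 7, 9, 3]` → a = [6, 7, 9, 3]
`b = a` → b = [6, 7, 9, 3] (same object as a)
`c = a` → c = [6, 7, 9, 3] (same object as a, b)
`a[0] = 969` → a = [969, 7, 9, 3] (same object as b, c); b = [969, 7, 9, 3] (same object as a, c); c = [969, 7, 9, 3] (same object as a, b)
`b.append(418)` → a = [969, 7, 9, 3, 418] (same object as b, c); b = [969, 7, 9, 3, 418] (same object as a, c); c = [969, 7, 9, 3, 418] (same object as a, b)
`print(a)` → prints [969, 7, 9, 3, 418]
`print(c)` → prints [969, 7, 9, 3, 418]

Answer:
[969, 7, 9, 3, 418]
[969, 7, 9, 3, 418]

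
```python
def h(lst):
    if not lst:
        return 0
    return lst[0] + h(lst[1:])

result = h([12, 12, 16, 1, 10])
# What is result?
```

12 + 12 + 16 + 1 + 10 + 0 = 51

Answer: 51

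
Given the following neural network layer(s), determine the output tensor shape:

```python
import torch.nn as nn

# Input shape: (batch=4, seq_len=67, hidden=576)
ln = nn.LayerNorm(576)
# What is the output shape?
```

Input: (4, 67, 576) -> Output: (4, 67, 576)

Answer: (4, 67, 576)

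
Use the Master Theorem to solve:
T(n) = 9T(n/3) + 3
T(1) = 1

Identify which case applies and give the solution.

a=9, b=3, f(n)=3. log_3(9) = 2. Since c=0 < 2, Case 1 applies: T(n) = Θ(n^log_b(a)) = O(n^2).

Answer: O(n^2) - Case 1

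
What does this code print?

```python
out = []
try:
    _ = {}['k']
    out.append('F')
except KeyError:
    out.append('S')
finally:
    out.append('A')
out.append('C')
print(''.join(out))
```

Execution trace: 'S' (except KeyError) → 'A' (finally) → 'C' (after the try/except). Output: SAC

Answer: SAC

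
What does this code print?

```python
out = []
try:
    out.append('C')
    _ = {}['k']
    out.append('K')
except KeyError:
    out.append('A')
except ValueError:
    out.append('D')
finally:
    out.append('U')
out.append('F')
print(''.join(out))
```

Execution trace: 'C' (try body) → 'A' (except KeyError) → 'U' (finally) → 'F' (after the try/except). Output: CAUF

Answer: CAUF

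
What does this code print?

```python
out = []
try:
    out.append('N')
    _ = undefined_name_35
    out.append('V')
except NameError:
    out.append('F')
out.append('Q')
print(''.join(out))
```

Execution trace: 'N' (try body) → 'F' (except NameError) → 'Q' (after the try/except). Output: NFQ

Answer: NFQ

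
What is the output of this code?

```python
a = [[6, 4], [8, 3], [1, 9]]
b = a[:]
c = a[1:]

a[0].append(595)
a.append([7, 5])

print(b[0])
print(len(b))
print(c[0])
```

Key concept: slice with nested mutation.
Step by step:
`a = [[6, 4], [8, 3], [1, 9]]` → a = [[6, 4], [8, 3], [1, 9]]
`b = a[:]` → b = [[6, 4], [8, 3], [1, 9]]
`c = a[1:]` → c = [[8, 3], [1, 9]]
`a[0].append(595)` → a = [[6, 4, 595], [8, 3], [1, 9]]; b = [[6, 4, 595], [8, 3], [1, 9]]
`a.append([7, 5])` → a = [[6, 4, 595], [8, 3], [1, 9], [7, 5]]
`print(b[0])` → prints [6, 4, 595]
`print(len(b))` → prints 3
`print(c[0])` → prints [8, 3]

Answer:
[6, 4, 595]
3
[8, 3]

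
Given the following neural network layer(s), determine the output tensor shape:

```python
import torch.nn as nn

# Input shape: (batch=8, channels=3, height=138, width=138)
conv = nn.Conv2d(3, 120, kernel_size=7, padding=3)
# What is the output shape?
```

Input: (8, 3, 138, 138) -> Output: (8, 120, 138, 138)

Answer: (8, 120, 138, 138)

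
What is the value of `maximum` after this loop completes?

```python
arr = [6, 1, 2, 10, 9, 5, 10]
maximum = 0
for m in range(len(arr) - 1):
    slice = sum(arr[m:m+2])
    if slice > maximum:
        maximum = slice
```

Max sum of 2-element window in [6, 1, 2, 10, 9, 5, 10]
`maximum` takes the values: 0 → 7 → 12 → 19

Answer: 19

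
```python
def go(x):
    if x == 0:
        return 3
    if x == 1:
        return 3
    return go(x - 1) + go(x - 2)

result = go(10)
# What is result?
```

Build up from base cases: go(0)=3, go(1)=3, go(2)=6, go(3)=9, go(4)=15, go(5)=24, go(6)=39, ..., go(10)=267

Answer: 267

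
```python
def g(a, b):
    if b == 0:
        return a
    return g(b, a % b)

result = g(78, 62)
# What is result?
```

g(78, 62) -> g(62, 16) -> g(16, 14) -> g(14, 2) -> g(2, 0) -> 2

Answer: 2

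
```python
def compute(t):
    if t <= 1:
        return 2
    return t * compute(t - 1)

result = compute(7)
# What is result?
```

compute(7) = 7 * 6 * 5 * 4 * 3 * 2 * 2 = 10080

Answer: 10080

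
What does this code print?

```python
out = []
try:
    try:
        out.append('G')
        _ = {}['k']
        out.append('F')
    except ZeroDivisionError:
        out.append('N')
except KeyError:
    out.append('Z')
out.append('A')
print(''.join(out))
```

Execution trace: 'G' (inner try body) → 'Z' (outer except KeyError) → 'A' (after the try/except). Output: GZA

Answer: GZA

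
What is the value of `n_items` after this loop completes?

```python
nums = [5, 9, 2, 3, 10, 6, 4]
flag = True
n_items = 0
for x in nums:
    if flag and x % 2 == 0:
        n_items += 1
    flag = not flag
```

Count even values at even positions
`n_items` takes the values: 0 → 1 → 2 → 3

Answer: 3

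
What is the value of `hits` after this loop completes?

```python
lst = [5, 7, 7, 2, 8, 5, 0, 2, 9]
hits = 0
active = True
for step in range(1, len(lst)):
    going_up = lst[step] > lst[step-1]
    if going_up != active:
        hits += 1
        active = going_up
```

Count direction changes in [5, 7, 7, 2, 8, 5, 0, 2, 9]
`hits` takes the values: 0 → 1 → 2 → 3 → 4

Answer: 4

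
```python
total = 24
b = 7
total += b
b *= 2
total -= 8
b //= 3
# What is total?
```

Trace:
`total = 24` → total = 24
`b = 7` → b = 7
`total += b` → total = 31
`b *= 2` → b = 14
`total -= 8` → total = 23
`b //= 3` → b = 4
So total = 23

Answer: 23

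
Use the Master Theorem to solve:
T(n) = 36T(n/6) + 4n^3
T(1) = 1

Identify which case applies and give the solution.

a=36, b=6, f(n)=4n^3. log_6(36) = 2. Since c=3 > 2 and the regularity condition holds (36(n/6)^3 = (36/6^3)n^3 with 36/6^3 < 1), Case 3 applies: T(n) = Θ(f(n)) = O(n^3).

Answer: O(n^3) - Case 3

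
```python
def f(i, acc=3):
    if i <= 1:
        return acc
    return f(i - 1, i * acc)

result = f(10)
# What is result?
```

Accumulator trace (n, acc): (10, 3) -> (9, 30) -> (8, 270) -> (7, 2160) -> (6, 15120) -> (5, 90720) -> (4, 453600) -> (3, 1814400) -> (2, 5443200) -> (1, 10886400) -> return 10886400

Answer: 10886400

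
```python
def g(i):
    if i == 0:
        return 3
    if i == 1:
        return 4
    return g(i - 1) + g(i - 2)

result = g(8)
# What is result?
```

Build up from base cases: g(0)=3, g(1)=4, g(2)=7, g(3)=11, g(4)=18, g(5)=29, g(6)=47, ..., g(8)=123

Answer: 123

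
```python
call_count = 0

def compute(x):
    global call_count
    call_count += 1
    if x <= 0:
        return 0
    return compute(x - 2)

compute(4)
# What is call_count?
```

Linear recursion stepping by 2: 3 calls from x=4 down to ≤0.

Answer: 3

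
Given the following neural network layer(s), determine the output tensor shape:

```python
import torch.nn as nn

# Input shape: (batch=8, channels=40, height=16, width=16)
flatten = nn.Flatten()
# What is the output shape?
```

Input: (8, 40, 16, 16) -> Output: (8, 10240)

Answer: (8, 10240)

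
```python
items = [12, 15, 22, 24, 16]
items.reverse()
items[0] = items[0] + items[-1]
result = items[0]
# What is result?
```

Trace:
`items = [12, 15, 22, 24, 16]` → items = [12, 15, 22, 24, 16]
`items.reverse()` → items = [16, 24, 22, 15, 12]
`items[0] = items[0] + items[-1]` → items = [28, 24, 22, 15, 12]
`result = items[0]` → result = 28
So result = 28

Answer: 28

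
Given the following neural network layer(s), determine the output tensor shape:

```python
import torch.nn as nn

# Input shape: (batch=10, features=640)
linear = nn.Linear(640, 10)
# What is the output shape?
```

Input: (10, 640) -> Output: (10, 10)

Answer: (10, 10)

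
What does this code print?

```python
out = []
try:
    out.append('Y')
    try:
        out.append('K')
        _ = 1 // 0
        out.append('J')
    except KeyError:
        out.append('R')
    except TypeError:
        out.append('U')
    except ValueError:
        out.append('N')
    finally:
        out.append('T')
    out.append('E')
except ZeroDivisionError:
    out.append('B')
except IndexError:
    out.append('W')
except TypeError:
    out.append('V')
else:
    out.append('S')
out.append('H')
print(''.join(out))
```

Execution trace: 'Y' (try body) → 'K' (inner try body) → 'T' (inner finally) → 'B' (except ZeroDivisionError) → 'H' (after the try/except). Output: YKTBH

Answer: YKTBH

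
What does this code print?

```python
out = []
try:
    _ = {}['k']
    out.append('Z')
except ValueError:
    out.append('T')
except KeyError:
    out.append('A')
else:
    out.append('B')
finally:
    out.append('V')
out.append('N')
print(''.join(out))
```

Execution trace: 'A' (except KeyError) → 'V' (finally) → 'N' (after the try/except). Output: AVN

Answer: AVN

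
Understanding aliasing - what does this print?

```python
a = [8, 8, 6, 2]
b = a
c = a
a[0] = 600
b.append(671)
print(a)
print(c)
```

Key concept: multiple aliases.
Step by step:
`a = [8, 8, 6, 2]` → a = [8, 8, 6, 2]
`b = a` → b = [8, 8, 6, 2] (same object as a)
`c = a` → c = [8, 8, 6, 2] (same object as a, b)
`a[0] = 600` → a = [600, 8, 6, 2] (same object as b, c); b = [600, 8, 6, 2] (same object as a, c); c = [600, 8, 6, 2] (same object as a, b)
`b.append(671)` → a = [600, 8, 6, 2, 671] (same object as b, c); b = [600, 8, 6, 2, 671] (same object as a, c); c = [600, 8, 6, 2, 671] (same object as a, b)
`print(a)` → prints [600, 8, 6, 2, 671]
`print(c)` → prints [600, 8, 6, 2, 671]

Answer:
[600, 8, 6, 2, 671]
[600, 8, 6, 2, 671]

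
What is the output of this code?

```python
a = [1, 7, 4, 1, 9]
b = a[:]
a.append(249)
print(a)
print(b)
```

Key concept: slice [:] creates copy.
Step by step:
`a = [1, 7, 4, 1, 9]` → a = [1, 7, 4, 1, 9]
`b = a[:]` → b = [1, 7, 4, 1, 9]
`a.append(249)` → a = [1, 7, 4, 1, 9, 249]
`print(a)` → prints [1, 7, 4, 1, 9, 249]
`print(b)` → prints [1, 7, 4, 1, 9]

Answer:
[1, 7, 4, 1, 9, 249]
[1, 7, 4, 1, 9]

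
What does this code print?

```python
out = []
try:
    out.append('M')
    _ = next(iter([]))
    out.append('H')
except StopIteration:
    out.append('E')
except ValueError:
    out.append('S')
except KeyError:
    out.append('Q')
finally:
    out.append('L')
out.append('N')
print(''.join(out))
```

Execution trace: 'M' (try body) → 'E' (except StopIteration) → 'L' (finally) → 'N' (after the try/except). Output: MELN

Answer: MELN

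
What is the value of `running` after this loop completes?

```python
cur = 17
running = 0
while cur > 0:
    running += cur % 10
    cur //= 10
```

Sum digits of 17
`running` takes the values: 0 → 7 → 8

Answer: 8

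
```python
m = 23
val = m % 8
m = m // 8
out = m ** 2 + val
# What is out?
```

Trace:
`m = 23` → m = 23
`val = m % 8` → val = 7
`m = m // 8` → m = 2
`out = m ** 2 + val` → out = 11
So out = 11

Answer: 11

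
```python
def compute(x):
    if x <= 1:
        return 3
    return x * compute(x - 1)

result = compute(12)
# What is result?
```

compute(12) = 12 * 11 * 10 * 9 * 8 * 7 * 6 * 5 * 4 * 3 * 2 * 3 = 1437004800

Answer: 1437004800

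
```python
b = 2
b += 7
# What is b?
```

Trace:
`b = 2` → b = 2
`b += 7` → b = 9
So b = 9

Answer: 9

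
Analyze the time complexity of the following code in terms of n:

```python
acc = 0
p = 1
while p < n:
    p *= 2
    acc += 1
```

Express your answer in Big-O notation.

Each loop level contributes: log n. Multiplying the contributions gives O(log n).

Answer: O(log n)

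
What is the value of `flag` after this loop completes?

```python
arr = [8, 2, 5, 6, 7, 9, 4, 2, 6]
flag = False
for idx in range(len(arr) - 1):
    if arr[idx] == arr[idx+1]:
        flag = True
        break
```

Check consecutive duplicates in [8, 2, 5, 6, 7, 9, 4, 2, 6]
`flag` takes the values: False

Answer: False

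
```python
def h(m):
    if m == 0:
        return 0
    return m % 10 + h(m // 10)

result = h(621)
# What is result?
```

Sum of digits of 621: 1 + 2 + 6 = 9

Answer: 9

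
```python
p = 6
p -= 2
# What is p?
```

Trace:
`p = 6` → p = 6
`p -= 2` → p = 4
So p = 4

Answer: 4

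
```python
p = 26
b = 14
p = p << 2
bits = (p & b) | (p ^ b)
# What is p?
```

Trace:
`p = 26` → p = 26
`b = 14` → b = 14
`p = p << 2` → p = 104
`bits = (p & b) | (p ^ b)` → bits = 110
So p = 104

Answer: 104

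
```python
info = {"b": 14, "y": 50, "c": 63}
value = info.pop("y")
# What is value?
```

Trace:
`info = {"b": 14, "y": 50, "c": 63}` → info = {'b': 14, 'y': 50, 'c': 63}
`value = info.pop("y")` → info = {'b': 14, 'c': 63}; value = 50
So value = 50

Answer: 50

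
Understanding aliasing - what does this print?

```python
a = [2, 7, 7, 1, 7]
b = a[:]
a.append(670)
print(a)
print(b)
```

Key concept: slice [:] creates copy.
Step by step:
`a = [2, 7, 7, 1, 7]` → a = [2, 7, 7, 1, 7]
`b = a[:]` → b = [2, 7, 7, 1, 7]
`a.append(670)` → a = [2, 7, 7, 1, 7, 670]
`print(a)` → prints [2, 7, 7, 1, 7, 670]
`print(b)` → prints [2, 7, 7, 1, 7]

Answer:
[2, 7, 7, 1, 7, 670]
[2, 7, 7, 1, 7]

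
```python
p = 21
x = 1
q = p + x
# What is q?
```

Trace:
`p = 21` → p = 21
`x = 1` → x = 1
`q = p + x` → q = 22
So q = 22

Answer: 22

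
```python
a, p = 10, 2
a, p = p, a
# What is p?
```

Trace:
`a, p = 10, 2` → a = 10; p = 2
`a, p = p, a` → a = 2; p = 10
So p = 10

Answer: 10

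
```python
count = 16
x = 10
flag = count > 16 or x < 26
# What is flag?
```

Trace:
`count = 16` → count = 16
`x = 10` → x = 10
`flag = count > 16 or x < 26` → flag = True
So flag = True

Answer: True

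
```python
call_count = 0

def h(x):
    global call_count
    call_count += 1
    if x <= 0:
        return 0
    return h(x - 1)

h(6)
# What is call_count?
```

Linear recursion stepping by 1: 7 calls from x=6 down to ≤0.

Answer: 7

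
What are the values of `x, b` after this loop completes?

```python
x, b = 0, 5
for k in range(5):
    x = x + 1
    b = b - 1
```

x goes 0→5, b goes 5→0
`x, b` takes the values: (0, 5) → (1, 5) → (1, 4) → (2, 4) → (2, 3) → (3, 3) → (3, 2) → (4, 2) → (4, 1) → (5, 1) → (5, 0)

Answer: 5, 0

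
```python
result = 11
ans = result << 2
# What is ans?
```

Trace:
`result = 11` → result = 11
`ans = result << 2` → ans = 44
So ans = 44

Answer: 44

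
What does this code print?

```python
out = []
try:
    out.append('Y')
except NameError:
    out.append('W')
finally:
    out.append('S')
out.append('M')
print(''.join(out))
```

Execution trace: 'Y' (try body, no exception) → 'S' (finally) → 'M' (after the try/except). Output: YSM

Answer: YSM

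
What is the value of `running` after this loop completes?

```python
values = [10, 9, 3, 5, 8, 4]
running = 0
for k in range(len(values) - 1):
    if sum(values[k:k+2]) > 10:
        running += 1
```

Count windows with sum > 10
`running` takes the values: 0 → 1 → 2 → 3 → 4

Answer: 4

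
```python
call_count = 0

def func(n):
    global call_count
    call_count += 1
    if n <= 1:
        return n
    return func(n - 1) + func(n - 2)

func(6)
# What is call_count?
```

Calls(n) = 1 + Calls(n-1) + Calls(n-2); Calls(0)=Calls(1)=1. For n=6 this gives 25.

Answer: 25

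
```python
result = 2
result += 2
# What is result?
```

Trace:
`result = 2` → result = 2
`result += 2` → result = 4
So result = 4

Answer: 4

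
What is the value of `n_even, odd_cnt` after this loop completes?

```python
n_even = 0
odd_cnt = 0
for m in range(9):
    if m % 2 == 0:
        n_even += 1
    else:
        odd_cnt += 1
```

Count evens and odds in range(9)
`n_even, odd_cnt` takes the values: (0, 0) → (1, 0) → (1, 1) → (2, 1) → (2, 2) → (3, 2) → (3, 3) → (4, 3) → (4, 4) → (5, 4)

Answer: 5, 4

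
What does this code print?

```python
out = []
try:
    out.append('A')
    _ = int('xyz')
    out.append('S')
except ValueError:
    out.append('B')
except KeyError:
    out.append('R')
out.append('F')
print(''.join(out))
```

Execution trace: 'A' (try body) → 'B' (except ValueError) → 'F' (after the try/except). Output: ABF

Answer: ABF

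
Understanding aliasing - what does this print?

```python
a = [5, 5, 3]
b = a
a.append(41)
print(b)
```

Key concept: basic list aliasing.
Step by step:
`a = [5, 5, 3]` → a = [5, 5, 3]
`b = a` → b = [5, 5, 3] (same object as a)
`a.append(41)` → a = [5, 5, 3, 41] (same object as b); b = [5, 5, 3, 41] (same object as a)
`print(b)` → prints [5, 5, 3, 41]

Answer: [5, 5, 3, 41]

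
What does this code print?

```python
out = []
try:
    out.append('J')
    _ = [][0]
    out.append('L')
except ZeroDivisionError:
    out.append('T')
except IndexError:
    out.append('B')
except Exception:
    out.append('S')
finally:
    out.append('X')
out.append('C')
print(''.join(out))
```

Execution trace: 'J' (try body) → 'B' (except IndexError) → 'X' (finally) → 'C' (after the try/except). Output: JBXC

Answer: JBXC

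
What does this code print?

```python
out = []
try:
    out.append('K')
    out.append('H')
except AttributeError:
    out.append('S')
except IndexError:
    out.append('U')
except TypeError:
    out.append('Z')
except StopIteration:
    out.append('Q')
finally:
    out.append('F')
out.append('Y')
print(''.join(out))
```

Execution trace: 'K' (try body) → 'H' (try body, no exception) → 'F' (finally) → 'Y' (after the try/except). Output: KHFY

Answer: KHFY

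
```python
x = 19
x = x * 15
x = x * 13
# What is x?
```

Trace:
`x = 19` → x = 19
`x = x * 15` → x = 285
`x = x * 13` → x = 3705
So x = 3705

Answer: 3705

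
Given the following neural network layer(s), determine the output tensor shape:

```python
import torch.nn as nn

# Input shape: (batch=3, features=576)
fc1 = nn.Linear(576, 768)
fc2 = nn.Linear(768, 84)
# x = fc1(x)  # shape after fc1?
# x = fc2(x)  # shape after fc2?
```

Input: (3, 576) -> after fc1: (3, 768) -> Output: (3, 84)

Answer: (3, 84)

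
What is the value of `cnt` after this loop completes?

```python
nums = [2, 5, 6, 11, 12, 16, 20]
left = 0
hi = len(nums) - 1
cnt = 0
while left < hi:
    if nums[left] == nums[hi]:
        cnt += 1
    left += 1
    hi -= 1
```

Count matching pairs from ends
`cnt` takes the values: 0

Answer: 0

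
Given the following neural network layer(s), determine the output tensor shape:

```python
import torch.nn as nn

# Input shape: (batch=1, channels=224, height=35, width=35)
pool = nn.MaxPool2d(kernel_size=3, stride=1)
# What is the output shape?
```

Input: (1, 224, 35, 35) -> Output: (1, 224, 33, 33)

Answer: (1, 224, 33, 33)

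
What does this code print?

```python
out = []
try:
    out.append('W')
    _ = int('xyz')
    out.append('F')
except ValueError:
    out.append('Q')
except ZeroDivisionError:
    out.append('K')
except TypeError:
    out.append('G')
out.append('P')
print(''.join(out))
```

Execution trace: 'W' (try body) → 'Q' (except ValueError) → 'P' (after the try/except). Output: WQP

Answer: WQP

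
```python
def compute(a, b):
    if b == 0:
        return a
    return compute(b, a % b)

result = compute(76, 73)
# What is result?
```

compute(76, 73) -> compute(73, 3) -> compute(3, 1) -> compute(1, 0) -> 1

Answer: 1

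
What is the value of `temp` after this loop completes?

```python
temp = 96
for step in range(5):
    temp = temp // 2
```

Halve 5 times: 96 // 2^5 = 3
`temp` takes the values: 96 → 48 → 24 → 12 → 6 → 3

Answer: 3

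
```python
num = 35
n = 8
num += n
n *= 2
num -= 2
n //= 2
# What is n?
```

Trace:
`num = 35` → num = 35
`n = 8` → n = 8
`num += n` → num = 43
`n *= 2` → n = 16
`num -= 2` → num = 41
`n //= 2` → n = 8
So n = 8

Answer: 8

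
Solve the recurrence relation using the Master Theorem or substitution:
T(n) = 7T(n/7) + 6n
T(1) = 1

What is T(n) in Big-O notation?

By Master Theorem: a=7, b=7, f(n)=6n. Since log_7(7) = 1 and f(n) = Θ(n^1), Case 2 applies. T(n) = O(n log n).

Answer: O(n log n)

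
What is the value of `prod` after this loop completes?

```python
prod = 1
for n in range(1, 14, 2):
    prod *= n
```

Product of 1, 3, 5, ... up to 13
`prod` takes the values: 1 → 3 → 15 → 105 → 945 → 10395 → 135135

Answer: 135135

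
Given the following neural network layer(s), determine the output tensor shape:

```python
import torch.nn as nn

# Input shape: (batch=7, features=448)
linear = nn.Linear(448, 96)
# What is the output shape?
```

Input: (7, 448) -> Output: (7, 96)

Answer: (7, 96)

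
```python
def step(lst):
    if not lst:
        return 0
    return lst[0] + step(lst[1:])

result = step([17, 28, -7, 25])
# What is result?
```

17 + 28 + (-7) + 25 + 0 = 63

Answer: 63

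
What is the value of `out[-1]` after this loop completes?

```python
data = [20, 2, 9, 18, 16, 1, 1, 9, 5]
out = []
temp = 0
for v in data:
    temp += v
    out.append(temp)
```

Cumulative sum ends at 81
`out` takes the values: [] → [20] → [20, 22] → [20, 22, 31] → [20, 22, 31, 49] → [20, 22, 31, 49, 65] → [20, 22, 31, 49, 65, 66] → [20, 22, 31, 49, 65, 66, 67] → [20, 22, 31, 49, 65, 66, 67, 76] → [20, 22, 31, 49, 65, 66, 67, 76, 81]
So `out[-1]` = 81

Answer: 81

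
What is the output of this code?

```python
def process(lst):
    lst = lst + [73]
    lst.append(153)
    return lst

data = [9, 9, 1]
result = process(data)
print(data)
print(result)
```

Key concept: rebinding parameter vs mutation.
Step by step:
`data = [9, 9, 1]` → data = [9, 9, 1]
`result = process(data)` → result = [9, 9, 1, 73, 153]
`print(data)` → prints [9, 9, 1]
`print(result)` → prints [9, 9, 1, 73, 153]

Answer:
[9, 9, 1]
[9, 9, 1, 73, 153]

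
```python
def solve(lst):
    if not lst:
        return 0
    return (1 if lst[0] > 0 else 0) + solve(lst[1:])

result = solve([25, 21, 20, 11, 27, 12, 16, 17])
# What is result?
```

Count of positive elements in [25, 21, 20, 11, 27, 12, 16, 17] = 8

Answer: 8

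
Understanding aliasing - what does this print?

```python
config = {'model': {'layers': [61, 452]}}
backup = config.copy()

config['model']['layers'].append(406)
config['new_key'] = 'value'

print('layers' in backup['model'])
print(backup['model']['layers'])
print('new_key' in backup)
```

Key concept: shallow copy gotcha with nested dict.
Step by step:
`config = {'model': {'layers': [61, 452]}}` → config = {'model': {'layers': [61, 452]}}
`backup = config.copy()` → backup = {'model': {'layers': [61, 452]}}
`config['model']['layers'].append(406)` → config = {'model': {'layers': [61, 452, 406]}}; backup = {'model': {'layers': [61, 452, 406]}}
`config['new_key'] = 'value'` → config = {'model': {'layers': [61, 452, 406]}, 'new_key': 'value'}
`print('layers' in backup['model'])` → prints True
`print(backup['model']['layers'])` → prints [61, 452, 406]
`print('new_key' in backup)` → prints False

Answer:
True
[61, 452, 406]
False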